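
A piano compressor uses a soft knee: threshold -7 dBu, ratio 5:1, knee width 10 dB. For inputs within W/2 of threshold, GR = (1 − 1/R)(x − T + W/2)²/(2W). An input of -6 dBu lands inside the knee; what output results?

x − T + W/2 = -6 − (-7) + 5 = 6.
GR = (1 − 1/5) × 6² / 20 = 0.8 × 36 / 20 = 1.44 dB.
Output = -6 − 1.44 = -7.44 dBu.

-7.44 dBu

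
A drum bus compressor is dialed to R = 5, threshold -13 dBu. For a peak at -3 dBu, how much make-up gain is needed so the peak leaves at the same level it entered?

8 dB

Overshoot 10 dB → 10/5 = 2 dB after compression, so the compressed level is -13 + 2 = -11 dBu.
Make-up = target − compressed = -3 − (-11) = 8 dB.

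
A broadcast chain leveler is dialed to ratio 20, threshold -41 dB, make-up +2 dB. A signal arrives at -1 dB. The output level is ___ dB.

-37 dB

The input is 40 dB above the -41 dB threshold.
20:1 compression reduces that to 40/20 = 2 dB over.
So the level is -41 + 2 = -39 dB; make-up adds 2 dB, giving -37 dB.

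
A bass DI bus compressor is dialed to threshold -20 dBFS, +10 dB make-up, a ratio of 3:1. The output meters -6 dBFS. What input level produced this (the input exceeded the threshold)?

-8 dBFS

Before make-up, the level was -6 − 10 = -16 dBFS.
That's 4 dB above the -20 dBFS threshold.
Before 3:1 compression the overshoot was 4 × 3 = 12 dB, so input = -20 + 12 = -8 dBFS.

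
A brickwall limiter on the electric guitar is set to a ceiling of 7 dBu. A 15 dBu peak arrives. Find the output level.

The limiter clamps the peak to its 7 dBu ceiling.

7 dBu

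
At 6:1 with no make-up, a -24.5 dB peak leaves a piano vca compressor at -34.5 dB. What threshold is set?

Input is 12 dB above T (since output overshoot × R = input overshoot: (-34.5 − T)·6 = -24.5 − T gives T = -36.5 dB).
Check: -36.5 + (-24.5 − (-36.5))/6 = -36.5 + 2 = -34.5 dB. ✓

-36.5 dB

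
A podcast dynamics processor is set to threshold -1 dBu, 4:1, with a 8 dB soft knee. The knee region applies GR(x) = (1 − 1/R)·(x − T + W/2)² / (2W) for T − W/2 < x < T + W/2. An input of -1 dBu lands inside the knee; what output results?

x − T + W/2 = -1 − (-1) + 4 = 4.
GR = (1 − 1/4) × 4² / 16 = 0.75 × 16 / 16 = 0.75 dB.
Output = -1 − 0.75 = -1.75 dBu.

-1.75 dBu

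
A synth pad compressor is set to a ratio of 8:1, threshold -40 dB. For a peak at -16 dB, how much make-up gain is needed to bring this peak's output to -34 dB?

Overshoot 24 dB → 24/8 = 3 dB after compression, so the compressed level is -40 + 3 = -37 dB.
Make-up = target − compressed = -34 − (-37) = 3 dB.

3 dB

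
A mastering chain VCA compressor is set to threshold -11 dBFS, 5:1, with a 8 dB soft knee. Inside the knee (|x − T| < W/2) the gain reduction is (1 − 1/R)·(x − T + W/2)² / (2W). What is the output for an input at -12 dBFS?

x − T + W/2 = -12 − (-11) + 4 = 3.
GR = (1 − 1/5) × 3² / 16 = 0.8 × 9 / 16 = 0.45 dB.
Output = -12 − 0.45 = -12.45 dBFS.

-12.45 dBFS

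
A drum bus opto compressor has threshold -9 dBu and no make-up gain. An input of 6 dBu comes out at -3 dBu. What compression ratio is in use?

Input overshoot = 6 − (-9) = 15 dB; output overshoot = -3 − (-9) = 6 dB.
Ratio = 15 / 6 = 2.5.

2.5:1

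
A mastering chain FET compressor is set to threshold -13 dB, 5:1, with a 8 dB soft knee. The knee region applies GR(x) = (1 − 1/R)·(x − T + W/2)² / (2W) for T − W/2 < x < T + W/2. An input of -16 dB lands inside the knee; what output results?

x − T + W/2 = -16 − (-13) + 4 = 1.
GR = (1 − 1/5) × 1² / 16 = 0.8 × 1 / 16 = 0.05 dB.
Output = -16 − 0.05 = -16.05 dB.

-16.05 dB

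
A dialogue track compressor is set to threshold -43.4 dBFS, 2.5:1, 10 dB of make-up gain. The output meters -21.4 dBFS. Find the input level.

Remove make-up: -21.4 − 10 = -31.4 dBFS.
The compressed level sits -31.4 − (-43.4) = 12 dB over threshold.
Before 2.5:1 compression the overshoot was 12 × 2.5 = 30 dB, so input = -43.4 + 30 = -13.4 dBFS.

-13.4 dBFS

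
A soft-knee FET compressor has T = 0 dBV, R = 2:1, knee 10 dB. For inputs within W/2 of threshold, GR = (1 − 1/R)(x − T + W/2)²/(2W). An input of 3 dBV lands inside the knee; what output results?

1.4 dBV

x − T + W/2 = 3 − 0 + 5 = 8.
GR = (1 − 1/2) × 8² / 20 = 0.5 × 64 / 20 = 1.6 dB.
Output = 3 − 1.6 = 1.4 dBV.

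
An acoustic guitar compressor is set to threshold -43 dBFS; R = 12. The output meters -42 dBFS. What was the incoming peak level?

-31 dBFS

That's 1 dB above the -43 dBFS threshold.
Before 12:1 compression the overshoot was 1 × 12 = 12 dB, so input = -43 + 12 = -31 dBFS.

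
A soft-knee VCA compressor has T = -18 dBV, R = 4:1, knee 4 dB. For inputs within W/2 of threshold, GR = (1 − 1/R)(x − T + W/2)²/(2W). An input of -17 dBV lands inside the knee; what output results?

-17.84375 dBV

x − T + W/2 = -17 − (-18) + 2 = 3.
GR = (1 − 1/4) × 3² / 8 = 0.75 × 9 / 8 = 0.84375 dB.
Output = -17 − 0.84375 = -17.84375 dBV.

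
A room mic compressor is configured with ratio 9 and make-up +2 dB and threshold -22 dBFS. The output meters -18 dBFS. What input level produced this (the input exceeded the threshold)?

-4 dBFS

Remove make-up: -18 − 2 = -20 dBFS.
Post-compression overshoot = -20 − (-22) = 2 dB.
Undo the ratio: input overshoot = 2 × 9 = 18 dB, giving input = -4 dBFS.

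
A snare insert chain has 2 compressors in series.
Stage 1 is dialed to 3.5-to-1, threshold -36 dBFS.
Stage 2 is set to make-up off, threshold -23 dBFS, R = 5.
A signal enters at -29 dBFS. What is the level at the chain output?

Stage 1: overshoot 7 dB → 7/3.5 = 2 dB → -34 dBFS.
Stage 2: -34 dBFS ≤ -23 dBFS, so stage 2 doesn't engage; output -34 dBFS.

-34 dBFS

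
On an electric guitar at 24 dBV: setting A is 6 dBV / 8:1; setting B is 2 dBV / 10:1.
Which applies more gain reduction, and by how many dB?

B, by 4.05 dB

A: GR = 18 − 18/8 = 15.75 dB.
B: GR = 22 − 22/10 = 19.8 dB.
Difference: 4.05 dB in favour of B.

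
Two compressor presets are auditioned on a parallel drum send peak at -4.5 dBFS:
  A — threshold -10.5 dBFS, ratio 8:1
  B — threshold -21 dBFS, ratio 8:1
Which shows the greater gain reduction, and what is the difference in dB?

A: 6 dB over, compressed to 0.75 dB over, so 5.25 dB of GR.
B: 16.5 dB over, compressed to 2.0625 dB over, so 14.4375 dB of GR.
B reduces 9.1875 dB more.

B, by 9.1875 dB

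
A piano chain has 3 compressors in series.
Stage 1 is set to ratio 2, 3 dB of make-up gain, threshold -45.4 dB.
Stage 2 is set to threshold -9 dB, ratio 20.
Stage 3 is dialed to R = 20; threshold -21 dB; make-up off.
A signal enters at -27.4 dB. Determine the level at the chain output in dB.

Stage 1: -27.4 dB is 18 dB over -45.4 dB; at 2:1 that becomes 9 dB over, giving -36.4 dB; +3 dB make-up → -33.4 dB.
Stage 2: -33.4 dB ≤ -9 dB, so stage 2 doesn't engage; output -33.4 dB.
Stage 3: below threshold (-33.4 ≤ -21); passes unchanged; output -33.4 dB.

-33.4 dB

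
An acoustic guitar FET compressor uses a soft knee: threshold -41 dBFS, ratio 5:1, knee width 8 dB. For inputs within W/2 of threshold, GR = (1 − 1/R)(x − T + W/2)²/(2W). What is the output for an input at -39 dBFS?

-40.8 dBFS

x − T + W/2 = -39 − (-41) + 4 = 6.
GR = (1 − 1/5) × 6² / 16 = 0.8 × 36 / 16 = 1.8 dB.
Output = -39 − 1.8 = -40.8 dBFS.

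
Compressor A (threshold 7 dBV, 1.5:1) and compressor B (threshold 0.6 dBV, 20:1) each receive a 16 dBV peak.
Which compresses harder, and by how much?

B, by 11.63 dB

A: GR = 9 − 9/1.5 = 3 dB.
B: GR = 15.4 − 15.4/20 = 14.63 dB.
Difference: 11.63 dB in favour of B.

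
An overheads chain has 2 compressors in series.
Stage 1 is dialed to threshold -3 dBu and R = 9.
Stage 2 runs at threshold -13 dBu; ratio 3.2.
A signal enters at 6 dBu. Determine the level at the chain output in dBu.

Stage 1: overshoot 9 dB → 9/9 = 1 dB → -2 dBu.
Stage 2: -2 dBu is 11 dB over -13 dBu; at 3.2:1 that becomes 3.4375 dB over, giving -9.5625 dBu.

-9.5625 dBu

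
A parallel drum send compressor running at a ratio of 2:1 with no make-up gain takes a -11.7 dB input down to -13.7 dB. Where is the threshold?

-15.7 dB

Input is 4 dB above T (since output overshoot × R = input overshoot: (-13.7 − T)·2 = -11.7 − T gives T = -15.7 dB).
Check: -15.7 + (-11.7 − (-15.7))/2 = -15.7 + 2 = -13.7 dB. ✓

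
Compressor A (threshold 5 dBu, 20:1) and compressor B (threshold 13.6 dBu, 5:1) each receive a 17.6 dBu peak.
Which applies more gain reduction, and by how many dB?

A, by 8.77 dB

A: GR = 12.6 − 12.6/20 = 11.97 dB.
B: GR = 4 − 4/5 = 3.2 dB.
A applies 8.77 dB more gain reduction.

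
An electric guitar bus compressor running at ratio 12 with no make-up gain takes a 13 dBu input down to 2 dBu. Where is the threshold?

1 dBu

Input is 12 dB above T (since output overshoot × R = input overshoot: (2 − T)·12 = 13 − T gives T = 1 dBu).
Check: 1 + (13 − 1)/12 = 1 + 1 = 2 dBu. ✓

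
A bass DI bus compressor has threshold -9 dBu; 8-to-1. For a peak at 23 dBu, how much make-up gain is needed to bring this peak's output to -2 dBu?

Without make-up, output = threshold + overshoot/8 = -9 + 4 = -5 dBu.
Gap to target: 3 dB.

3 dB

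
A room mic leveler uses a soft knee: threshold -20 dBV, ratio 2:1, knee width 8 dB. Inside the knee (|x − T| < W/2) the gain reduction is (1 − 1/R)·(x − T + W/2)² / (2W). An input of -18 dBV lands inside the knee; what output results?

x − T + W/2 = -18 − (-20) + 4 = 6.
GR = (1 − 1/2) × 6² / 16 = 0.5 × 36 / 16 = 1.125 dB.
Output = -18 − 1.125 = -19.125 dBV.

-19.125 dBV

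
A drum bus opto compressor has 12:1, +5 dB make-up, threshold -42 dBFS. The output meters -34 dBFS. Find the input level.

Stripping the +5 dB make-up gives -39 dBFS at the gain stage.
Post-compression overshoot = -39 − (-42) = 3 dB.
Undo the ratio: input overshoot = 3 × 12 = 36 dB, giving input = -6 dBFS.

-6 dBFS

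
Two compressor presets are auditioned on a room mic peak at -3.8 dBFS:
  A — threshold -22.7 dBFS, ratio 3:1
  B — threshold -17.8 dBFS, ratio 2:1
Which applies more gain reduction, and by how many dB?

A, by 5.6 dB

A: overshoot 18.9 dB → output overshoot 6.3 dB → GR 12.6 dB.
B: overshoot 14 dB → output overshoot 7 dB → GR 7 dB.
A applies 5.6 dB more gain reduction.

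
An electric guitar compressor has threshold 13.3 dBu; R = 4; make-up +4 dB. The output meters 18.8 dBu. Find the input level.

Remove make-up: 18.8 − 4 = 14.8 dBu.
Post-compression overshoot = 14.8 − 13.3 = 1.5 dB.
Undo the ratio: input overshoot = 1.5 × 4 = 6 dB, giving input = 19.3 dBu.

19.3 dBu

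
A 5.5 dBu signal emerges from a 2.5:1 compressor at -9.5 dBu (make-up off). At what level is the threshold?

Input is 25 dB above T (since output overshoot × R = input overshoot: (-9.5 − T)·2.5 = 5.5 − T gives T = -19.5 dBu).
Check: -19.5 + (5.5 − (-19.5))/2.5 = -19.5 + 10 = -9.5 dBu. ✓

-19.5 dBu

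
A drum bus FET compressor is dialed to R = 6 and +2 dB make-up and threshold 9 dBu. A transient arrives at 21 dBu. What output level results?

Overshoot: 21 − 9 = 12 dB.
At 6:1 the overshoot is divided by 6, leaving 2 dB above threshold.
That puts the output at 11 dBu; make-up adds 2 dB, giving 13 dBu.

13 dBu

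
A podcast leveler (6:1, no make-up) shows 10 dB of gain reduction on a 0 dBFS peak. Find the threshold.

Gain reduction = 0 − (-10) = 10 dB; output overshoot = GR / (R − 1) = 10 / 5 = 2 dB.
Threshold = output − output overshoot = -10 − 2 = -12 dBFS.

-12 dBFS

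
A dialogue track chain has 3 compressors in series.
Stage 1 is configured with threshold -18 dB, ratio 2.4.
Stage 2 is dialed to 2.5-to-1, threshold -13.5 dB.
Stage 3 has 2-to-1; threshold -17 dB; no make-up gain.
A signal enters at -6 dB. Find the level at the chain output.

Stage 1: 12 dB above -18 dB, reduced 2.4:1 to 5 dB above → -13 dB.
Stage 2: 0.5 dB above -13.5 dB, reduced 2.5:1 to 0.2 dB above → -13.3 dB.
Stage 3: 3.7 dB above -17 dB, reduced 2:1 to 1.85 dB above → -15.15 dB.

-15.15 dB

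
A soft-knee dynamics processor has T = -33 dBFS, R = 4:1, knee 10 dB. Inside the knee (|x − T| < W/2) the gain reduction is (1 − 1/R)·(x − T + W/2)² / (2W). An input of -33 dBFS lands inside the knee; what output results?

x − T + W/2 = -33 − (-33) + 5 = 5.
GR = (1 − 1/4) × 5² / 20 = 0.75 × 25 / 20 = 0.9375 dB.
Output = -33 − 0.9375 = -33.9375 dBFS.

-33.9375 dBFS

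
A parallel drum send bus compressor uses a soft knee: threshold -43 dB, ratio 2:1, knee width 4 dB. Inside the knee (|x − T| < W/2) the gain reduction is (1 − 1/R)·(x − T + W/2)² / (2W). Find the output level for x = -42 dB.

-42.5625 dB

x − T + W/2 = -42 − (-43) + 2 = 3.
GR = (1 − 1/2) × 3² / 8 = 0.5 × 9 / 8 = 0.5625 dB.
Output = -42 − 0.5625 = -42.5625 dB.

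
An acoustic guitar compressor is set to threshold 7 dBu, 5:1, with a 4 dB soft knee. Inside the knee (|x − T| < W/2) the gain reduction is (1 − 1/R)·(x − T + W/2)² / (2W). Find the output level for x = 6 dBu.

5.9 dBu

x − T + W/2 = 6 − 7 + 2 = 1.
GR = (1 − 1/5) × 1² / 8 = 0.8 × 1 / 8 = 0.1 dB.
Output = 6 − 0.1 = 5.9 dBu.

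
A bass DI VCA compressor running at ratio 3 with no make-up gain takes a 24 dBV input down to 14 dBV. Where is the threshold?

Let T be the threshold. Output overshoot = (input overshoot)/R, so 14 − T = (24 − T)/3.
3·(14 − T) = 24 − T → 2·T = 42 − 24 = 18.
T = 18/2 = 9 dBV.

9 dBV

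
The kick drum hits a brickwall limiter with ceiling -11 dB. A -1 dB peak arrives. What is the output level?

At ∞:1, everything above -11 dB is held at the ceiling.

-11 dB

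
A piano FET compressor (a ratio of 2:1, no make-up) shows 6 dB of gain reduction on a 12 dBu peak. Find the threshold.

0 dBu

Let T be the threshold. Output overshoot = (input overshoot)/R, so 6 − T = (12 − T)/2.
2·(6 − T) = 12 − T → 1·T = 12 − 12 = 0.
T = 0/1 = 0 dBu.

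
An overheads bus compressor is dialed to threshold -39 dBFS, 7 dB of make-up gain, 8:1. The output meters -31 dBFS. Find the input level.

-31 dBFS

Remove make-up: -31 − 7 = -38 dBFS.
The compressed level sits -38 − (-39) = 1 dB over threshold.
Input overshoot = R × output overshoot = 8 dB → input = -39 + 8 = -31 dBFS.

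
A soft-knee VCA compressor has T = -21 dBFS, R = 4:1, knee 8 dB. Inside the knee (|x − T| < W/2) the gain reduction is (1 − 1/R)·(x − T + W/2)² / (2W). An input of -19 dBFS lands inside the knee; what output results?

x − T + W/2 = -19 − (-21) + 4 = 6.
GR = (1 − 1/4) × 6² / 16 = 0.75 × 36 / 16 = 1.6875 dB.
Output = -19 − 1.6875 = -20.6875 dBFS.

-20.6875 dBFS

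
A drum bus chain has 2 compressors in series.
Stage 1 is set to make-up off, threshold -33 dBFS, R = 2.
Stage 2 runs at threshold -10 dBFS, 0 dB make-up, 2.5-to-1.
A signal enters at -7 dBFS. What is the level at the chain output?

-20 dBFS

Stage 1: -7 dBFS is 26 dB over -33 dBFS; at 2:1 that becomes 13 dB over, giving -20 dBFS.
Stage 2: -20 dBFS ≤ -10 dBFS, so stage 2 doesn't engage; output -20 dBFS.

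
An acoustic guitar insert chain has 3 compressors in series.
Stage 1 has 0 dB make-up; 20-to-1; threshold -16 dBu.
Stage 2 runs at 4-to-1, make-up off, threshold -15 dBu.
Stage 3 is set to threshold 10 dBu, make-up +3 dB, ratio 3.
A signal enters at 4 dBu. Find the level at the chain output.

Stage 1: 4 dBu is 20 dB over -16 dBu; at 20:1 that becomes 1 dB over, giving -15 dBu.
Stage 2: -15 dBu ≤ -15 dBu, so stage 2 doesn't engage; output -15 dBu.
Stage 3: -15 dBu ≤ 10 dBu, so stage 3 doesn't engage; make-up brings it to -12 dBu.

-12 dBu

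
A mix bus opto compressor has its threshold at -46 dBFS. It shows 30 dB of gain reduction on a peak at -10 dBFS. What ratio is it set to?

Input overshoot = -10 − (-46) = 36 dB.
Output overshoot = 36 − 30 = 6 dB.
Ratio = input overshoot / output overshoot = 36 / 6 = 6.

6:1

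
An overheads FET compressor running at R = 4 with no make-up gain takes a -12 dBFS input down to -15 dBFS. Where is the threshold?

Gain reduction = -12 − (-15) = 3 dB; output overshoot = GR / (R − 1) = 3 / 3 = 1 dB.
Threshold = output − output overshoot = -15 − 1 = -16 dBFS.

-16 dBFS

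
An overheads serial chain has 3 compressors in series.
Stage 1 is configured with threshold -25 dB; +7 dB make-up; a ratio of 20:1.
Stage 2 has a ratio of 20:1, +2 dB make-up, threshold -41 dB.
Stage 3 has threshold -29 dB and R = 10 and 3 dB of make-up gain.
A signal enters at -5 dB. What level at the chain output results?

Stage 1: -5 dB is 20 dB over -25 dB; at 20:1 that becomes 1 dB over, giving -24 dB; +7 dB make-up → -17 dB.
Stage 2: -17 dB is 24 dB over -41 dB; at 20:1 that becomes 1.2 dB over, giving -39.8 dB; +2 dB make-up → -37.8 dB.
Stage 3: -37.8 dB ≤ -29 dB, so stage 3 doesn't engage; make-up brings it to -34.8 dB.

-34.8 dB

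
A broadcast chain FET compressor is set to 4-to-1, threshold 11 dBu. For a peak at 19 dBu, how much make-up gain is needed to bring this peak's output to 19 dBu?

6 dB

Without make-up, output = threshold + overshoot/4 = 11 + 2 = 13 dBu.
Gap to target: 6 dB.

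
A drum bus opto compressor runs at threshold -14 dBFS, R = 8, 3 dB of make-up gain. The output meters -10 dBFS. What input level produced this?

-6 dBFS

Before make-up, the level was -10 − 3 = -13 dBFS.
The compressed level sits -13 − (-14) = 1 dB over threshold.
Before 8:1 compression the overshoot was 1 × 8 = 8 dB, so input = -14 + 8 = -6 dBFS.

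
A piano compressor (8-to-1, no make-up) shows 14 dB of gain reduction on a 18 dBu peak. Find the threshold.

2 dBu

Let T be the threshold. Output overshoot = (input overshoot)/R, so 4 − T = (18 − T)/8.
8·(4 − T) = 18 − T → 7·T = 32 − 18 = 14.
T = 14/7 = 2 dBu.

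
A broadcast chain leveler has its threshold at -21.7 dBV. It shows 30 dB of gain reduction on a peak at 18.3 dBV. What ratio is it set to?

4:1

Input overshoot = 18.3 − (-21.7) = 40 dB.
Output overshoot = 40 − 30 = 10 dB.
Ratio = input overshoot / output overshoot = 40 / 10 = 4.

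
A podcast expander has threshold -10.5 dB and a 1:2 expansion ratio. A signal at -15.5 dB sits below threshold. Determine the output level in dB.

The input is 5 dB below the -10.5 dB threshold.
A 1:2 expander multiplies undershoot by 2: 5 × 2 = 10 dB below threshold.
Output = -10.5 − 10 = -20.5 dB.

-20.5 dB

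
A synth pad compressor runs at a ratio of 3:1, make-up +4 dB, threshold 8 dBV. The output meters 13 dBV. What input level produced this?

Remove make-up: 13 − 4 = 9 dBV.
That's 1 dB above the 8 dBV threshold.
Input overshoot = R × output overshoot = 3 dB → input = 8 + 3 = 11 dBV.

11 dBV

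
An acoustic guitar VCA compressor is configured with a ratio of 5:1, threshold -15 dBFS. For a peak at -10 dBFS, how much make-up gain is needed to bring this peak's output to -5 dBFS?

Overshoot 5 dB → 5/5 = 1 dB after compression, so the compressed level is -15 + 1 = -14 dBFS.
Make-up = target − compressed = -5 − (-14) = 9 dB.

9 dB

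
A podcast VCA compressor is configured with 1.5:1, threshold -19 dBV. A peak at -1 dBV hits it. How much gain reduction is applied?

6 dB

The signal is 18 dB above threshold.
After 1.5:1 compression the overshoot becomes 18/1.5 = 12 dB.
Gain reduction = 18 − 12 = 6 dB.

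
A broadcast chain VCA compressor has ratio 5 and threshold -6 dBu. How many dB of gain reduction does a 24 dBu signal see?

24 dBu exceeds the threshold by 30 dB.
A 5:1 ratio leaves 6 dB of that excess.
Gain reduction = 30 − 6 = 24 dB.

24 dB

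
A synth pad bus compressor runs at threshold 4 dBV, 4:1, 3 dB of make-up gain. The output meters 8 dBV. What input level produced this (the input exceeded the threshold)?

8 dBV

Stripping the +3 dB make-up gives 5 dBV at the gain stage.
The compressed level sits 5 − 4 = 1 dB over threshold.
Before 4:1 compression the overshoot was 1 × 4 = 4 dB, so input = 4 + 4 = 8 dBV.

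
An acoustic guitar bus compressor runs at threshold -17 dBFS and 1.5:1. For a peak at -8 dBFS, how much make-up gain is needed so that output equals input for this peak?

3 dB

Without make-up, output = threshold + overshoot/1.5 = -17 + 6 = -11 dBFS.
Gap to target: 3 dB.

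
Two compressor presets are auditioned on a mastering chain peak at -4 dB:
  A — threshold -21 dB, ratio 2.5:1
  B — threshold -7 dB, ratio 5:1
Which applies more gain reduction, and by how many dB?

A: overshoot 17 dB → output overshoot 6.8 dB → GR 10.2 dB.
B: overshoot 3 dB → output overshoot 0.6 dB → GR 2.4 dB.
A applies 7.8 dB more gain reduction.

A, by 7.8 dB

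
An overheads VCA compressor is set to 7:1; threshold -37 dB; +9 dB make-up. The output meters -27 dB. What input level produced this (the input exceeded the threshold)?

-30 dB

Before make-up, the level was -27 − 9 = -36 dB.
That's 1 dB above the -37 dB threshold.
Undo the ratio: input overshoot = 1 × 7 = 7 dB, giving input = -30 dB.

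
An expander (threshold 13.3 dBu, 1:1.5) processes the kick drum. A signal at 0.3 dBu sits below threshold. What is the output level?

Below threshold, a 1:1.5 expander applies gain = (1.5−1)×(T − x) of attenuation.
(1.5−1) × 13 = 6.5 dB, so output = 0.3 − 6.5 = -6.2 dBu.

-6.2 dBu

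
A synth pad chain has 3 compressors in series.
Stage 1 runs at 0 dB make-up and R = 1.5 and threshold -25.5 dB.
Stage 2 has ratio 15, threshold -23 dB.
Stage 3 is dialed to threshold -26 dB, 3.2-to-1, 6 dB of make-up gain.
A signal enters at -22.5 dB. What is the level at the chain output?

-19.21875 dB

Stage 1: -22.5 dB is 3 dB over -25.5 dB; at 1.5:1 that becomes 2 dB over, giving -23.5 dB.
Stage 2: -23.5 dB ≤ -23 dB, so stage 2 doesn't engage; output -23.5 dB.
Stage 3: 2.5 dB above -26 dB, reduced 3.2:1 to 0.78125 dB above → -25.21875 dB; +6 dB make-up → -19.21875 dB.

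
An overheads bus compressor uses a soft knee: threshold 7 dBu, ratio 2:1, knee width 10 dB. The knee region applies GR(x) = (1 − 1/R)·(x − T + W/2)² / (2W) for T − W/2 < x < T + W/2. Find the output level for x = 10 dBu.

x − T + W/2 = 10 − 7 + 5 = 8.
GR = (1 − 1/2) × 8² / 20 = 0.5 × 64 / 20 = 1.6 dB.
Output = 10 − 1.6 = 8.4 dBu.

8.4 dBu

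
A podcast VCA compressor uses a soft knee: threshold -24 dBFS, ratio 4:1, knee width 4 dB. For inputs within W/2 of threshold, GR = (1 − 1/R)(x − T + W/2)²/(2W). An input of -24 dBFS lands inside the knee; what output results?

-24.375 dBFS

x − T + W/2 = -24 − (-24) + 2 = 2.
GR = (1 − 1/4) × 2² / 8 = 0.75 × 4 / 8 = 0.375 dB.
Output = -24 − 0.375 = -24.375 dBFS.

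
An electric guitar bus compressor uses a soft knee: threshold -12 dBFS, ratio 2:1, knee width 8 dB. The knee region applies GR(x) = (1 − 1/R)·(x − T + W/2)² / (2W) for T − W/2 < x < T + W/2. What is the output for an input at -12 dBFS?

x − T + W/2 = -12 − (-12) + 4 = 4.
GR = (1 − 1/2) × 4² / 16 = 0.5 × 16 / 16 = 0.5 dB.
Output = -12 − 0.5 = -12.5 dBFS.

-12.5 dBFS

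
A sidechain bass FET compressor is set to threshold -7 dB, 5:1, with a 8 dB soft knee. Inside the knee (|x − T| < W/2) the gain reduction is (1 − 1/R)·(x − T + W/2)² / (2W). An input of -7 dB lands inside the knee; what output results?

-7.8 dB

x − T + W/2 = -7 − (-7) + 4 = 4.
GR = (1 − 1/5) × 4² / 16 = 0.8 × 16 / 16 = 0.8 dB.
Output = -7 − 0.8 = -7.8 dB.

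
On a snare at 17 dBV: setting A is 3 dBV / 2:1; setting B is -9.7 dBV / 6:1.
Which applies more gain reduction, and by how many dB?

A: GR = 14 − 14/2 = 7 dB.
B: GR = 26.7 − 26.7/6 = 22.25 dB.
B applies 15.25 dB more gain reduction.

B, by 15.25 dB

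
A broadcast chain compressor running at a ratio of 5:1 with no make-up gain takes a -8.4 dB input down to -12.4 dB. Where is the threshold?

Let T be the threshold. Output overshoot = (input overshoot)/R, so -12.4 − T = (-8.4 − T)/5.
5·(-12.4 − T) = -8.4 − T → 4·T = -62 − (-8.4) = -53.6.
T = -53.6/4 = -13.4 dB.

-13.4 dB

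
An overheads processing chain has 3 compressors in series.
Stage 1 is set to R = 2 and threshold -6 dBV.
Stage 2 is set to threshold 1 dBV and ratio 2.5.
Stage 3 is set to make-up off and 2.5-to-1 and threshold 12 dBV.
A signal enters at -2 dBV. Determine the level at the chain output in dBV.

-4 dBV

Stage 1: overshoot 4 dB → 4/2 = 2 dB → -4 dBV.
Stage 2: -4 dBV ≤ 1 dBV, so stage 2 doesn't engage; output -4 dBV.
Stage 3: below threshold (-4 ≤ 12); passes unchanged; output -4 dBV.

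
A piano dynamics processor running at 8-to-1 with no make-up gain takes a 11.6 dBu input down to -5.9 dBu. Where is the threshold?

-8.4 dBu

Gain reduction = 11.6 − (-5.9) = 17.5 dB; output overshoot = GR / (R − 1) = 17.5 / 7 = 2.5 dB.
Threshold = output − output overshoot = -5.9 − 2.5 = -8.4 dBu.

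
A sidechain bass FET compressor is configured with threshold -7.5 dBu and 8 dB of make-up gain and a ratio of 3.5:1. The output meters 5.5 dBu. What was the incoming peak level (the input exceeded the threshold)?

10 dBu

Stripping the +8 dB make-up gives -2.5 dBu at the gain stage.
The compressed level sits -2.5 − (-7.5) = 5 dB over threshold.
Before 3.5:1 compression the overshoot was 5 × 3.5 = 17.5 dB, so input = -7.5 + 17.5 = 10 dBu.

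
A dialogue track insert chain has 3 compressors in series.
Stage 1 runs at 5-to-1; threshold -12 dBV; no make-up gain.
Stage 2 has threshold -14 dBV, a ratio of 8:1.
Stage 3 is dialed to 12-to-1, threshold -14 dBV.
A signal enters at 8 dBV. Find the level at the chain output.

-13.9375 dBV

Stage 1: overshoot 20 dB → 20/5 = 4 dB → -8 dBV.
Stage 2: -8 dBV is 6 dB over -14 dBV; at 8:1 that becomes 0.75 dB over, giving -13.25 dBV.
Stage 3: overshoot 0.75 dB → 0.75/12 = 0.0625 dB → -13.9375 dBV.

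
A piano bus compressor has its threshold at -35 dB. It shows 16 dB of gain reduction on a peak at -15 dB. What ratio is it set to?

Input overshoot = -15 − (-35) = 20 dB.
Output overshoot = 20 − 16 = 4 dB.
Ratio = input overshoot / output overshoot = 20 / 4 = 5.

5:1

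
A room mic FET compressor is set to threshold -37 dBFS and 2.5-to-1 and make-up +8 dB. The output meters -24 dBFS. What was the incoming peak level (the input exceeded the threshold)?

Remove make-up: -24 − 8 = -32 dBFS.
The compressed level sits -32 − (-37) = 5 dB over threshold.
Before 2.5:1 compression the overshoot was 5 × 2.5 = 12.5 dB, so input = -37 + 12.5 = -24.5 dBFS.

-24.5 dBFS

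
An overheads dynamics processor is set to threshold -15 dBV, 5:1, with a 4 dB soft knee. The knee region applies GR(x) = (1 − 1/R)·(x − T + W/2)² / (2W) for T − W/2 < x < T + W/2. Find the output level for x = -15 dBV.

x − T + W/2 = -15 − (-15) + 2 = 2.
GR = (1 − 1/5) × 2² / 8 = 0.8 × 4 / 8 = 0.4 dB.
Output = -15 − 0.4 = -15.4 dBV.

-15.4 dBV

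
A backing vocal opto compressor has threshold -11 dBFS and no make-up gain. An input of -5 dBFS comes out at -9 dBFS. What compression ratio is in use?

Input overshoot = -5 − (-11) = 6 dB; output overshoot = -9 − (-11) = 2 dB.
Ratio = 6 / 2 = 3.

3:1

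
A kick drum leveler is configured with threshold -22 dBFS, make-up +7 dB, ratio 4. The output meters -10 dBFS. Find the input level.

Before make-up, the level was -10 − 7 = -17 dBFS.
The compressed level sits -17 − (-22) = 5 dB over threshold.
Input overshoot = R × output overshoot = 20 dB → input = -22 + 20 = -2 dBFS.

-2 dBFS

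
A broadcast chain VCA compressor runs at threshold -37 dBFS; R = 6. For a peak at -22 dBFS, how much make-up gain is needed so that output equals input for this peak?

12.5 dB

Overshoot 15 dB → 15/6 = 2.5 dB after compression, so the compressed level is -37 + 2.5 = -34.5 dBFS.
Make-up = target − compressed = -22 − (-34.5) = 12.5 dB.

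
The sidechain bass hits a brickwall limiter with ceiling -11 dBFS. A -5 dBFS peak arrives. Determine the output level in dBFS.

The limiter clamps the peak to its -11 dBFS ceiling.

-11 dBFS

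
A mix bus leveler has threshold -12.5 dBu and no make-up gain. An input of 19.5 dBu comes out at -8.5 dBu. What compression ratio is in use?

Input overshoot = 19.5 − (-12.5) = 32 dB; output overshoot = -8.5 − (-12.5) = 4 dB.
Ratio = 32 / 4 = 8.

8:1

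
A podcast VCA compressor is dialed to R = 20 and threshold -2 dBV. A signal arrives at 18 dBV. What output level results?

-1 dBV

Overshoot: 18 − (-2) = 20 dB.
At 20:1 the overshoot is divided by 20, leaving 1 dB above threshold.
That puts the output at -1 dBV.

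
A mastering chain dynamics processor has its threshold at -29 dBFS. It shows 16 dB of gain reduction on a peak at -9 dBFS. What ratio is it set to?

Input overshoot = -9 − (-29) = 20 dB.
Output overshoot = 20 − 16 = 4 dB.
Ratio = input overshoot / output overshoot = 20 / 4 = 5.

5:1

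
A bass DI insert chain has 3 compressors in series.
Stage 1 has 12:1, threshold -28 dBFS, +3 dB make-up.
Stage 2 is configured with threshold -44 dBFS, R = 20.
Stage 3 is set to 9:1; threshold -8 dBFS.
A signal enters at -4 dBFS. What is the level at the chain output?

Stage 1: overshoot 24 dB → 24/12 = 2 dB → -26 dBFS; +3 dB make-up → -23 dBFS.
Stage 2: overshoot 21 dB → 21/20 = 1.05 dB → -42.95 dBFS.
Stage 3: below threshold (-42.95 ≤ -8); passes unchanged; output -42.95 dBFS.

-42.95 dBFS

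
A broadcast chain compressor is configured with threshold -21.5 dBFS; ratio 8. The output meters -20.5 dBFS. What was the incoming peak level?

Post-compression overshoot = -20.5 − (-21.5) = 1 dB.
Undo the ratio: input overshoot = 1 × 8 = 8 dB, giving input = -13.5 dBFS.

-13.5 dBFS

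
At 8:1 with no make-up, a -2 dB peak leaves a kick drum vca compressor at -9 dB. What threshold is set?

-10 dB

Gain reduction = -2 − (-9) = 7 dB; output overshoot = GR / (R − 1) = 7 / 7 = 1 dB.
Threshold = output − output overshoot = -9 − 1 = -10 dB.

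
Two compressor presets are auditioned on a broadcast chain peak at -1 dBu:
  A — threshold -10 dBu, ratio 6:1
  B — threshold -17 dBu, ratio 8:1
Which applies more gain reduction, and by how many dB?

B, by 6.5 dB

A: GR = 9 − 9/6 = 7.5 dB.
B: GR = 16 − 16/8 = 14 dB.
Difference: 6.5 dB in favour of B.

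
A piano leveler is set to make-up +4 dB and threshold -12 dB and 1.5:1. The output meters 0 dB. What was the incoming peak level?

Stripping the +4 dB make-up gives -4 dB at the gain stage.
The compressed level sits -4 − (-12) = 8 dB over threshold.
Input overshoot = R × output overshoot = 12 dB → input = -12 + 12 = 0 dB.

0 dB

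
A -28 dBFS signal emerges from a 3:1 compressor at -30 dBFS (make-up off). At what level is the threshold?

Gain reduction = -28 − (-30) = 2 dB; output overshoot = GR / (R − 1) = 2 / 2 = 1 dB.
Threshold = output − output overshoot = -30 − 1 = -31 dBFS.

-31 dBFS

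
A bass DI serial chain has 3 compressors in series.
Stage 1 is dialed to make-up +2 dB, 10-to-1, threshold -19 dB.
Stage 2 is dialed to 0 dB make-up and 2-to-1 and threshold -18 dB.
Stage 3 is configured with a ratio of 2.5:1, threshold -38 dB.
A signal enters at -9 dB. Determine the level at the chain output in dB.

Stage 1: -9 dB is 10 dB over -19 dB; at 10:1 that becomes 1 dB over, giving -18 dB; +2 dB make-up → -16 dB.
Stage 2: 2 dB above -18 dB, reduced 2:1 to 1 dB above → -17 dB.
Stage 3: overshoot 21 dB → 21/2.5 = 8.4 dB → -29.6 dB.

-29.6 dB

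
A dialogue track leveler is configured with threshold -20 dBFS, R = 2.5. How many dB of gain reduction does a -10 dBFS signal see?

6 dB

Overshoot = -10 − (-20) = 10 dB.
At 2.5:1, output sits 10/2.5 = 4 dB above threshold.
So the signal is attenuated by 10 − 4 = 6 dB.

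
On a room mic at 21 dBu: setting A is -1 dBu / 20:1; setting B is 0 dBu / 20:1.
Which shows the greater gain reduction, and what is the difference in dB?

A, by 0.95 dB

A: 22 dB over, compressed to 1.1 dB over, so 20.9 dB of GR.
B: 21 dB over, compressed to 1.05 dB over, so 19.95 dB of GR.
A reduces 0.95 dB more.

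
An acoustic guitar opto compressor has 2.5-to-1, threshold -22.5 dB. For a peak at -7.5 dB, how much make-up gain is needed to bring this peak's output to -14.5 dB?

The peak compresses to -22.5 + 15/2.5 = -16.5 dB.
To reach -14.5 dB requires -14.5 − (-16.5) = 2 dB of make-up.

2 dB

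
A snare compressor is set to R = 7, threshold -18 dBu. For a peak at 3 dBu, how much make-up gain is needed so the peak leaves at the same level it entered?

18 dB

Overshoot 21 dB → 21/7 = 3 dB after compression, so the compressed level is -18 + 3 = -15 dBu.
Make-up = target − compressed = 3 − (-15) = 18 dB.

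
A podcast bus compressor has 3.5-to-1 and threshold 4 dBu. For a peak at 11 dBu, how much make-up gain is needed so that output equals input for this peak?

The peak compresses to 4 + 7/3.5 = 6 dBu.
To reach 11 dBu requires 11 − 6 = 5 dB of make-up.

5 dB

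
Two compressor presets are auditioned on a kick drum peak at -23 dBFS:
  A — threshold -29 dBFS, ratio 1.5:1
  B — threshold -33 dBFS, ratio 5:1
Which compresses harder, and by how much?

B, by 6 dB

A: 6 dB over, compressed to 4 dB over, so 2 dB of GR.
B: 10 dB over, compressed to 2 dB over, so 8 dB of GR.
Difference: 6 dB in favour of B.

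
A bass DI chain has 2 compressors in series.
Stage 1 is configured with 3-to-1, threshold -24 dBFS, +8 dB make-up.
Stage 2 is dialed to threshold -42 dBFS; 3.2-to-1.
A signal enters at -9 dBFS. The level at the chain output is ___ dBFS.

-32.3125 dBFS

Stage 1: -9 dBFS is 15 dB over -24 dBFS; at 3:1 that becomes 5 dB over, giving -19 dBFS; +8 dB make-up → -11 dBFS.
Stage 2: 31 dB above -42 dBFS, reduced 3.2:1 to 9.6875 dB above → -32.3125 dBFS.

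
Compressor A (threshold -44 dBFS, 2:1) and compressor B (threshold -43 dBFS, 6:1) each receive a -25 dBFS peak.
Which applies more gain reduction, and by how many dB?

A: GR = 19 − 19/2 = 9.5 dB.
B: GR = 18 − 18/6 = 15 dB.
B applies 5.5 dB more gain reduction.

B, by 5.5 dB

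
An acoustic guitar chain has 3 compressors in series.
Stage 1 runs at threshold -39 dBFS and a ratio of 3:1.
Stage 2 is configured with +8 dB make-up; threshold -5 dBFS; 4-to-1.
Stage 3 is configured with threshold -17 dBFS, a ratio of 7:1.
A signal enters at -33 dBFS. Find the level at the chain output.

Stage 1: -33 dBFS is 6 dB over -39 dBFS; at 3:1 that becomes 2 dB over, giving -37 dBFS.
Stage 2: below threshold (-37 ≤ -5); passes unchanged; make-up brings it to -29 dBFS.
Stage 3: -29 dBFS ≤ -17 dBFS, so stage 3 doesn't engage; output -29 dBFS.

-29 dBFS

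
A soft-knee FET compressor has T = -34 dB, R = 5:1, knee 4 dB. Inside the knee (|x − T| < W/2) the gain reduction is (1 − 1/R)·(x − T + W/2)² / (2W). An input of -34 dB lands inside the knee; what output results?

-34.4 dB

x − T + W/2 = -34 − (-34) + 2 = 2.
GR = (1 − 1/5) × 2² / 8 = 0.8 × 4 / 8 = 0.4 dB.
Output = -34 − 0.4 = -34.4 dB.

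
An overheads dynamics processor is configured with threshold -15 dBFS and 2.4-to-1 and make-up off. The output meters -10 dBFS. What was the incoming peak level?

-3 dBFS

That's 5 dB above the -15 dBFS threshold.
Undo the ratio: input overshoot = 5 × 2.4 = 12 dB, giving input = -3 dBFS.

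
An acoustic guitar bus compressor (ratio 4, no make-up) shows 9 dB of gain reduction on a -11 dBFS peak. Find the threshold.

-23 dBFS

Let T be the threshold. Output overshoot = (input overshoot)/R, so -20 − T = (-11 − T)/4.
4·(-20 − T) = -11 − T → 3·T = -80 − (-11) = -69.
T = -69/3 = -23 dBFS.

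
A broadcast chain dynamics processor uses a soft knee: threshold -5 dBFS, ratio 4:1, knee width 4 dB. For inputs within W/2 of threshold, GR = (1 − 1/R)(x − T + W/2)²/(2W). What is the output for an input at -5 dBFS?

-5.375 dBFS

x − T + W/2 = -5 − (-5) + 2 = 2.
GR = (1 − 1/4) × 2² / 8 = 0.75 × 4 / 8 = 0.375 dB.
Output = -5 − 0.375 = -5.375 dBFS.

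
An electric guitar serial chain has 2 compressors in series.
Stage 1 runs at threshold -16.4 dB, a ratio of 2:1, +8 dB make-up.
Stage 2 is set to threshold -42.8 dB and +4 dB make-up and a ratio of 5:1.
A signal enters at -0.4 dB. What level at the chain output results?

-30.32 dB

Stage 1: -0.4 dB is 16 dB over -16.4 dB; at 2:1 that becomes 8 dB over, giving -8.4 dB; +8 dB make-up → -0.4 dB.
Stage 2: -0.4 dB is 42.4 dB over -42.8 dB; at 5:1 that becomes 8.48 dB over, giving -34.32 dB; +4 dB make-up → -30.32 dB.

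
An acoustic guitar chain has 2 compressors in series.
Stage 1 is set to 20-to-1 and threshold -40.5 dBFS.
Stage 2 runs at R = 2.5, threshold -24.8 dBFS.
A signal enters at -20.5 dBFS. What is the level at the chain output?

-39.5 dBFS

Stage 1: 20 dB above -40.5 dBFS, reduced 20:1 to 1 dB above → -39.5 dBFS.
Stage 2: -39.5 dBFS is at or below the -24.8 dBFS threshold — no compression; output -39.5 dBFS.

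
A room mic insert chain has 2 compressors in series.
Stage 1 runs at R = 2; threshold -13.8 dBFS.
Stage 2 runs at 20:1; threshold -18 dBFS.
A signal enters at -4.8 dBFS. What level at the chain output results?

Stage 1: 9 dB above -13.8 dBFS, reduced 2:1 to 4.5 dB above → -9.3 dBFS.
Stage 2: -9.3 dBFS is 8.7 dB over -18 dBFS; at 20:1 that becomes 0.435 dB over, giving -17.565 dBFS.

-17.565 dBFS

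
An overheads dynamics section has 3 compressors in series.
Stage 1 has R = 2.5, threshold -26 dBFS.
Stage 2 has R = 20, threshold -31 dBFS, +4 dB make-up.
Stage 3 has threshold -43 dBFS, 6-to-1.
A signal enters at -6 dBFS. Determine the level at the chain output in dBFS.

Stage 1: 20 dB above -26 dBFS, reduced 2.5:1 to 8 dB above → -18 dBFS.
Stage 2: 13 dB above -31 dBFS, reduced 20:1 to 0.65 dB above → -30.35 dBFS; +4 dB make-up → -26.35 dBFS.
Stage 3: overshoot 16.65 dB → 16.65/6 = 2.775 dB → -40.225 dBFS.

-40.225 dBFS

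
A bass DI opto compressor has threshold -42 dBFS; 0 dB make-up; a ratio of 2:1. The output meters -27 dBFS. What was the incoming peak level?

-12 dBFS

That's 15 dB above the -42 dBFS threshold.
Input overshoot = R × output overshoot = 30 dB → input = -42 + 30 = -12 dBFS.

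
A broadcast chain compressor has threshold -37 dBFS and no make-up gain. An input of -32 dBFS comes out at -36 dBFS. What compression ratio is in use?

5:1

Input overshoot = -32 − (-37) = 5 dB; output overshoot = -36 − (-37) = 1 dB.
Ratio = 5 / 1 = 5.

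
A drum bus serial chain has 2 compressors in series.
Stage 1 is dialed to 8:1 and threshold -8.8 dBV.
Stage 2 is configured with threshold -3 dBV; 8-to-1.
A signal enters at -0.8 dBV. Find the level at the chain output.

Stage 1: overshoot 8 dB → 8/8 = 1 dB → -7.8 dBV.
Stage 2: -7.8 dBV is at or below the -3 dBV threshold — no compression; output -7.8 dBV.

-7.8 dBV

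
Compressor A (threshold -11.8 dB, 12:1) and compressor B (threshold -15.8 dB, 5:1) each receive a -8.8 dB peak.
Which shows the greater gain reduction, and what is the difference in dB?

B, by 2.85 dB

A: overshoot 3 dB → output overshoot 0.25 dB → GR 2.75 dB.
B: overshoot 7 dB → output overshoot 1.4 dB → GR 5.6 dB.
B applies 2.85 dB more gain reduction.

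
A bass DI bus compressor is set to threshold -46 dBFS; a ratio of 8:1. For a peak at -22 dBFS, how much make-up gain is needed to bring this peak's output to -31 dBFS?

12 dB

Without make-up, output = threshold + overshoot/8 = -46 + 3 = -43 dBFS.
Gap to target: 12 dB.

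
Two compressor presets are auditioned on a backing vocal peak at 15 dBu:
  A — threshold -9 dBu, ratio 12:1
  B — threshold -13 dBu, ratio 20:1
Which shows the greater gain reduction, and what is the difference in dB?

A: 24 dB over, compressed to 2 dB over, so 22 dB of GR.
B: 28 dB over, compressed to 1.4 dB over, so 26.6 dB of GR.
B applies 4.6 dB more gain reduction.

B, by 4.6 dB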